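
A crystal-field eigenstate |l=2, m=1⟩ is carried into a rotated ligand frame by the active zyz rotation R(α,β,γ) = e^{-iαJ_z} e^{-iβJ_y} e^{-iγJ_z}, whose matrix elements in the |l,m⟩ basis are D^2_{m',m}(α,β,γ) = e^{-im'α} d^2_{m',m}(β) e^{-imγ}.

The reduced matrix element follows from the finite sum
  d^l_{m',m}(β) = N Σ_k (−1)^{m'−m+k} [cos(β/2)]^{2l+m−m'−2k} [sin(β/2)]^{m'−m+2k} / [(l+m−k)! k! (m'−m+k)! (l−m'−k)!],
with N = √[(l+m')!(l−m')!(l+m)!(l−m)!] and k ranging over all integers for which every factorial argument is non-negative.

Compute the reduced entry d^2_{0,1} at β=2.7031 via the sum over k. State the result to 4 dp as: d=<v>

d=-0.4708

d^2_{0,1}(β=2.7031) via the finite sum:
Half-angle: c=0.217494, s=0.976062. N=√(2·2·6·1)=4.898979
k: max(0,(1)−(0))=1 … min(2+(1),2−(0))=2
  k=1: (−1)^0·4.8990/(2)·0.2175^3·0.9761^1 = +0.024598
  k=2: (−1)^1·4.8990/(2)·0.2175^1·0.9761^3 = -0.495399
d^2_{0,1}(2.7031) = +0.024598 -0.495399 = -0.470801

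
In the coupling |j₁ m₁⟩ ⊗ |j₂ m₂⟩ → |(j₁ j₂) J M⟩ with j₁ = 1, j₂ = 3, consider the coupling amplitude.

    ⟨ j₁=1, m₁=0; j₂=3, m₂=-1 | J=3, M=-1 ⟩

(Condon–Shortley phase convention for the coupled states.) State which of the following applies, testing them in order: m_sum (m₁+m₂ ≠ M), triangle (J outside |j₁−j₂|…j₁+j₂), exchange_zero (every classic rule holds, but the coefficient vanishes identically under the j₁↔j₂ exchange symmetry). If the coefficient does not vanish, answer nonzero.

nonzero

m-sum: m₁+m₂ = 0+(-1) = -1, M = -1  ✓
triangle: |j₁−j₂| = 2 ≤ J = 3 ≤ j₁+j₂ = 4  ✓
exchange: j₁≠j₂ or m₁≠m₂ — the exchange symmetry imposes no constraint here
value check: CG = +√(1/12) = +0.288675 ≠ 0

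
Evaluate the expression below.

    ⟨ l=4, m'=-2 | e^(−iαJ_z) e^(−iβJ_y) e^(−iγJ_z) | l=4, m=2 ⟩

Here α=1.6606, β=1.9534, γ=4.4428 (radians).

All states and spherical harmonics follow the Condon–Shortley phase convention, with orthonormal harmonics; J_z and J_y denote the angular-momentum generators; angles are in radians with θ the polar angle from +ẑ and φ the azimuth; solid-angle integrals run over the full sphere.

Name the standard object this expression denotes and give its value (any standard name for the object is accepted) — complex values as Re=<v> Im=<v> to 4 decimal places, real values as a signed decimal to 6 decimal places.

Wigner D-matrix element, Re=-0.2263 Im=-0.1980

This is a Wigner D-matrix element — the rotation-matrix element ⟨l m'| R(α,β,γ) |l m⟩ in the angular-momentum basis.
Split into d^4_{-2,2}(β=1.9534) × two z-phases.
Half-angle: c=0.559760, s=0.828655. N=√(2·720·720·2)=1440.000000
The bounds max(0,m−m')=4 and min(l+m,l−m')=6 give 3 terms
  k=4: (−1)^0·1440.0000/(96)·0.5598^4·0.8287^4 = +0.694374
  k=5: (−1)^1·1440.0000/(120)·0.5598^2·0.8287^6 = -1.217382
  k=6: (−1)^2·1440.0000/(1440)·0.5598^0·0.8287^8 = +0.222325
d^4_{-2,2}(1.9534) = +0.694374 -1.217382 +0.222325 = -0.300682
Phases: e^{-i·(-2)·1.6606}=-0.983914-0.178643i, e^{-i·(2)·4.4428}=-0.858131-0.513431i ⇒ D=-0.226295-0.197991i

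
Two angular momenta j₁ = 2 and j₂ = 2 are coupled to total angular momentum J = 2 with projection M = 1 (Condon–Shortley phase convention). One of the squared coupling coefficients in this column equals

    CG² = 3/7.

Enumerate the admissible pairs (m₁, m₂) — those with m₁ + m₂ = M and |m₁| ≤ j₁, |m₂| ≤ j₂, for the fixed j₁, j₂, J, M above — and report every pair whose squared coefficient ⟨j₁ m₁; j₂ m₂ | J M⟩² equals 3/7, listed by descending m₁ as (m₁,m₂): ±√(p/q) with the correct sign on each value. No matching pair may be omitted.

(2,-1): +√(3/7); (-1,2): +√(3/7)

Admissible pairs with m₁+m₂ = M = 1: (-1,2), (0,1), (1,0), (2,-1)
  (m₁,m₂)=(2,-1): CG² = 3/7, CG = +√(3/7)   ← matches the target
  (m₁,m₂)=(1,0): CG² = 1/14, CG = −√(1/14)
  (m₁,m₂)=(0,1): CG² = 1/14, CG = −√(1/14)
  (m₁,m₂)=(-1,2): CG² = 3/7, CG = +√(3/7)   ← matches the target
Pairs with CG² = 3/7: (2,-1): +√(3/7); (-1,2): +√(3/7)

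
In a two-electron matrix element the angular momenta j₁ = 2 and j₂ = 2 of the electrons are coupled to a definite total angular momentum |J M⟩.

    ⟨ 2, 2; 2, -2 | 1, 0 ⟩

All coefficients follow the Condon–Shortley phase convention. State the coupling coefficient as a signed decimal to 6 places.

+√(2/5) ≈ +0.632456

j₁+j₂−J=3  J+j₁−j₂=1  J−j₁+j₂=1  j₁+j₂+J+1=6
(j₁±m₁, j₂±m₂, J±M) = (4,0,0,4,1,1)
P² = 72/5
sum k=0..0:
  [0] +1/6 = 1/6
S = 1/6
C² = P²·S² = 2/5 ; C = +0.632456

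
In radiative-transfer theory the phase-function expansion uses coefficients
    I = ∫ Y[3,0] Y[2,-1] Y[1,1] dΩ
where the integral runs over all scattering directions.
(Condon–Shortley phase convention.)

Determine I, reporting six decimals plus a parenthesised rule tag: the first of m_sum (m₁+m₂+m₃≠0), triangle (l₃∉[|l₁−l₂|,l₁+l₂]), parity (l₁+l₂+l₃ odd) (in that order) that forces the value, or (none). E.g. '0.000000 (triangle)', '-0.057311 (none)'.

Rules hold: Σm=0, L=6 even, 1≤1≤5.
N = 7·5·3 = 105
Δ = 4!·2!·0!/7! = 1/105
Racah Σ t=2..2: t=2:+1/4 = 1/4
⇒ 3j(3 2 1; 0 0 0)² = 3/35, sgn -1
Racah Σ t=1..1: t=1:−1/12 = -1/12
⇒ 3j(3 2 1; 0 -1 1)² = 1/35, sgn -1
4πI² = N·(3j₀)²·(3jₘ)² = 9/35
I = +1·√(0.257143/4π) = 0.14304817
No selection rule forces the value: the integral is nonzero (none).

0.143048 (none)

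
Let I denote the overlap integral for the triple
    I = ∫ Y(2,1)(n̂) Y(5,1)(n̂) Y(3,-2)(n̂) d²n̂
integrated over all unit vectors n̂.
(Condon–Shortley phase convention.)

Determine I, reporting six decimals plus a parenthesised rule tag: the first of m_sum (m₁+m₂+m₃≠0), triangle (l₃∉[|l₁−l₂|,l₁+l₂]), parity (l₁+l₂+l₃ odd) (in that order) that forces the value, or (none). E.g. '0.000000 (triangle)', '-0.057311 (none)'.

Checks pass: Σm=0; 10 even; l₃=3∈[3,7].
(2·2+1)(2·5+1)(2·3+1) = 385
Δ: 4! 0! 6! / 11! → 1/2310
sum: t=2:+1/144 = 1/144
3j²(2 5 3; 0 0 0) = Δ·Π!·Σ² = 10/231  (sign -1)
sum: t=1:−1/720 = -1/720
3j²(2 5 3; 1 1 -2) = Δ·Π!·Σ² = 4/385  (sign +1)
combine: 4πI² = 385·10/231·4/385 = 40/231
take √, sign -1: I = -0.11738675
No selection rule forces the value: the integral is nonzero (none).

-0.117387 (none)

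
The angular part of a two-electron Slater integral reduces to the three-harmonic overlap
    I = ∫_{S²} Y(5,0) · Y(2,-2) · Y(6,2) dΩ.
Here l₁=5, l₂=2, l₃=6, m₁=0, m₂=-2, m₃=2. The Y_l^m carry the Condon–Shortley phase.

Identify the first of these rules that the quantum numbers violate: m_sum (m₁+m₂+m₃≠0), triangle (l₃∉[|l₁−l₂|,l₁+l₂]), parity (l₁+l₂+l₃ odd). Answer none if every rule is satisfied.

parity

m₁+m₂+m₃ = 0 − 2 + 2 = 0  ✓
triangle: |5−2|=3 ≤ l₃=6 ≤ 5+2=7  ✓
parity: l₁+l₂+l₃ = 13 is odd  ✗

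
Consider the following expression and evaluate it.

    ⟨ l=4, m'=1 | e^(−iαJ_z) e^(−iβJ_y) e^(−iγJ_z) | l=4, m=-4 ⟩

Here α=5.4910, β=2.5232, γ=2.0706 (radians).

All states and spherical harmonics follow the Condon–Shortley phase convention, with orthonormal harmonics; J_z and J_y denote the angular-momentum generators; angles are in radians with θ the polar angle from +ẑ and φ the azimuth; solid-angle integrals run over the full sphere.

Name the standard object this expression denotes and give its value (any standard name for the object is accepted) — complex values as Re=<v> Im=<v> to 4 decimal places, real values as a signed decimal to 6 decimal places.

Wigner D-matrix element, Re=0.1553 Im=-0.0567

This is a Wigner D-matrix element — the rotation-matrix element ⟨l m'| R(α,β,γ) |l m⟩ in the angular-momentum basis.
Split into d^4_{1,-4}(β=2.5232) × two z-phases.
c=cos(2.523200/2)=0.304293, s=sin(2.523200/2)=0.952578; N=√[120·6·1·40320]=5387.986637
k∈{0} keeps every argument non-negative
  k=0: (−1)^5·5387.9866/(720)·0.3043^3·0.9526^5 = -0.165377
d^4_{1,-4}(2.5232) = -0.165377
Attach z-rotation phases: D = e^{-i(1)(5.4910)}·(-0.165377)·e^{-i(-4)(2.0706)} = +0.155339-0.056737i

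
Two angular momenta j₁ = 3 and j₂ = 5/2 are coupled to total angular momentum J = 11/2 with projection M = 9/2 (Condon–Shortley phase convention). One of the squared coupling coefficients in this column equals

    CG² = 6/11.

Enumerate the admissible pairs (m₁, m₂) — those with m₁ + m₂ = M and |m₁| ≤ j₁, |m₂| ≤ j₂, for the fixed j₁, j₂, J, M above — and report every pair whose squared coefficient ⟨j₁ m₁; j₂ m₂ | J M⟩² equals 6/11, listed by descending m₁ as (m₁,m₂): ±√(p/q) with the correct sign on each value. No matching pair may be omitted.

Admissible pairs with m₁+m₂ = M = 9/2: (2,5/2), (3,3/2)
  (m₁,m₂)=(3,3/2): CG² = 5/11, CG = +√(5/11)
  (m₁,m₂)=(2,5/2): CG² = 6/11, CG = +√(6/11)   ← matches the target
Pairs with CG² = 6/11: (2,5/2): +√(6/11)

(2,5/2): +√(6/11)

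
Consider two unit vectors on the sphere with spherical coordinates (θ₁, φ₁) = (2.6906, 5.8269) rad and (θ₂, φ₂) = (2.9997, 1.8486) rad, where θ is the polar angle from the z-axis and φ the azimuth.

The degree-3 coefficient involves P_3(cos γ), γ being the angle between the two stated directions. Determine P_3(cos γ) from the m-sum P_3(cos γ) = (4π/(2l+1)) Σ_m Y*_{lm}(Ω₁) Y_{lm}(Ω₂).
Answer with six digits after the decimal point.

0.259051

Addition theorem: P_3(cos γ) = (4π/7) Σ_m Y*_{lm}(Ω₁) Y_{lm}(Ω₂), m = −3…3:
  m=-3: Y*=0.00693 - 0.03384j  Y=0.00087 + 0.00079j  product 0.00003 - 0.00002j
  m=-2: Y*=-0.10689 + 0.13823j  Y=0.01719 - 0.01067j  product -0.00036 + 0.00352j
  m=-1: Y*=0.38569 - 0.18931j  Y=-0.04888 - 0.17141j  product -0.05130 - 0.05686j
  m=+0: Y*=-0.35270 + 0.00000j  Y=-0.70191 + 0.00000j  product 0.24757 + 0.00000j
  m=+1: Y*=-0.38569 - 0.18931j  Y=0.04888 - 0.17141j  product -0.05130 + 0.05686j
  m=+2: Y*=-0.10689 - 0.13823j  Y=0.01719 + 0.01067j  product -0.00036 - 0.00352j
  m=+3: Y*=-0.00693 - 0.03384j  Y=-0.00087 + 0.00079j  product 0.00003 + 0.00002j
Σ over m = 0.14430 - 0.00000j; ×(4π/7) → 0.25905 - 0.00000j. Real part: 0.259051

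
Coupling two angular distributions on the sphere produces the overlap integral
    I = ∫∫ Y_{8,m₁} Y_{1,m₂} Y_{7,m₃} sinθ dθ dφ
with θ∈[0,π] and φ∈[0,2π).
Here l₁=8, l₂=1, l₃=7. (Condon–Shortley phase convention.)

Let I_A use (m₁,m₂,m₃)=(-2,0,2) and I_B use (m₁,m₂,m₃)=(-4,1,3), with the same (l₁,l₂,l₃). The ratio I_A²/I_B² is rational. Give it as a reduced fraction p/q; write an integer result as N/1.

Same 8,1,7: normalisation and zero-m 3j drop out of the ratio.
A: Δ: 2! 14! 0! / 17! → 1/2040; sum: t=1:−1/43545600 = -1/43545600; 3j²(8 1 7; -2 0 2) = Δ·Π!·Σ² = 1/34  (sign +1)
B: Δ: 2! 14! 0! / 17! → 1/2040; sum: t=2:+1/174182400 = 1/174182400; 3j²(8 1 7; -4 1 3) = Δ·Π!·Σ² = 11/340  (sign +1)
I_A²/I_B² = (1/34)/(11/340) = 10/11

10/11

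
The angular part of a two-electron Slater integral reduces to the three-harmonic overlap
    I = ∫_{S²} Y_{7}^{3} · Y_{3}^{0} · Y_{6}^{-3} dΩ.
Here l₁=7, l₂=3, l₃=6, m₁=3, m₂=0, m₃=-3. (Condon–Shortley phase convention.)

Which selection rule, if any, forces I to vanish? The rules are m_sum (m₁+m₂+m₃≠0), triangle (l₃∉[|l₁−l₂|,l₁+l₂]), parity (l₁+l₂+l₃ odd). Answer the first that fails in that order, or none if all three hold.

none

azimuthal sum: 3 + 0 − 3 = 0  ✓
4 ≤ 6 ≤ 10 (triangle on l)  ✓
L = 7 + 3 + 6 = 16 (even)  ✓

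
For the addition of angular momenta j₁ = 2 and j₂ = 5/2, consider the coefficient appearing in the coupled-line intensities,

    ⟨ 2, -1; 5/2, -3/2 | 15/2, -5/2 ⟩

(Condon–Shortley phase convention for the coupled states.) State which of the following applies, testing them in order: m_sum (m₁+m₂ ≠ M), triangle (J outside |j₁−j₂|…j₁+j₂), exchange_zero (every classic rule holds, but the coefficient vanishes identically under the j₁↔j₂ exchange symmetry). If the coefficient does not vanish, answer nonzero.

triangle

m-sum: m₁+m₂ = -1+(-3/2) = -5/2, M = -5/2  ✓
triangle: need |j₁−j₂| ≤ J ≤ j₁+j₂, i.e. J ∈ [1/2, 9/2]; J = 15/2 is outside ✗ ⇒ coefficient is 0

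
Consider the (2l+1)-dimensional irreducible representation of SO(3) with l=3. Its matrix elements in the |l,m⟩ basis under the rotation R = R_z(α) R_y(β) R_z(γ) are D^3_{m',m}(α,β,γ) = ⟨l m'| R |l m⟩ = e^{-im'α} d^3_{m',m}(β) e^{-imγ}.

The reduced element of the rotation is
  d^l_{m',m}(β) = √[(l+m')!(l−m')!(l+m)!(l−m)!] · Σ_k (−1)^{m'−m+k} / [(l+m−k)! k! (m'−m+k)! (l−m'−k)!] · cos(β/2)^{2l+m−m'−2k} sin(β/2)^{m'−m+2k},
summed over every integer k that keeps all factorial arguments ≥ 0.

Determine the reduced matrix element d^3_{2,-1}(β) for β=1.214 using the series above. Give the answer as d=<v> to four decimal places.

d=-0.4936

d^3_{2,-1}(β=1.2140) via the finite sum:
With c≡cos(β/2)=0.821363 and s≡sin(β/2)=0.570406, N=[120·1·2·24]^{1/2}=75.894664
The bounds max(0,m−m')=0 and min(l+m,l−m')=1 give 2 terms
  k=0: (−1)^3·75.8947/(12)·0.8214^3·0.5704^3 = -0.650410
  k=1: (−1)^4·75.8947/(24)·0.8214^1·0.5704^5 = +0.156839
d^3_{2,-1}(1.2140) = -0.650410 +0.156839 = -0.493571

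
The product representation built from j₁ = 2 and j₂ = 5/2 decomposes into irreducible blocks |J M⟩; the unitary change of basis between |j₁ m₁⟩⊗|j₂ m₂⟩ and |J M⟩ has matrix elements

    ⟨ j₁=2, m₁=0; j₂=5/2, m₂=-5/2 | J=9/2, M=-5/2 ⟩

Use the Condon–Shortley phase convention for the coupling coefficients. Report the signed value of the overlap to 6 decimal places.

j₁+j₂−J=0  J+j₁−j₂=4  J−j₁+j₂=5  j₁+j₂+J+1=10
(j₁±m₁, j₂±m₂, J±M) = (2,2,0,5,2,7)
P² = 38400
sum k=0..0:
  [0] +1/480 = 1/480
S = 1/480
C² = P²·S² = 1/6 ; C = +0.408248

+√(1/6) = +0.408248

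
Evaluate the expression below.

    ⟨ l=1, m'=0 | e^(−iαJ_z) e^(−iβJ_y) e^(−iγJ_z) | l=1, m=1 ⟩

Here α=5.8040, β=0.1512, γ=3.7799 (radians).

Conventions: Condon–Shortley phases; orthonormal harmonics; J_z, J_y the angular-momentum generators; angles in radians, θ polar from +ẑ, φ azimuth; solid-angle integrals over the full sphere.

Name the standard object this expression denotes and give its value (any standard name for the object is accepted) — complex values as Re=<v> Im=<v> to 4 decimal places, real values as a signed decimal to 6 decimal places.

Wigner D-matrix element, Re=-0.0855 Im=0.0635

This is a Wigner D-matrix element — the rotation-matrix element ⟨l m'| R(α,β,γ) |l m⟩ in the angular-momentum basis.
Split into d^1_{0,1}(β=0.1512) × two z-phases.
With c≡cos(β/2)=0.997144 and s≡sin(β/2)=0.075528, N=[1·1·2·1]^{1/2}=1.414214
The bounds max(0,m−m')=1 and min(l+m,l−m')=1 give 1 term
  k=1: (−1)^0·1.4142/(1)·0.9971^1·0.0755^1 = +0.106508
d^1_{0,1}(0.1512) = +0.106508
D = (+1.000000+0.000000i)·(+0.106508)·(-0.803105+0.595837i) = -0.085537+0.063461i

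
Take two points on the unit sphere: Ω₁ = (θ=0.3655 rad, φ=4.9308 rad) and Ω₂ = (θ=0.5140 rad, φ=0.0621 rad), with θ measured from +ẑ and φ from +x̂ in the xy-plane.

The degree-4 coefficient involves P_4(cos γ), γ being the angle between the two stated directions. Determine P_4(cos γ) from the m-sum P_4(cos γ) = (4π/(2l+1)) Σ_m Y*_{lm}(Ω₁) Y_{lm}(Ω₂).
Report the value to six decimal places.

-0.090274

Expand P_4 via completeness: Σ_{m} conj(Y_{4,m}) at Ω₁ times Y_{4,m} at Ω₂ —
  [-4]  conj(Y_{4,-4})(Ω₁) = +0.004637+0.005537i ; Y_{4,-4}(Ω₂) = +0.025066-0.006358i ; Δ = +0.000151+0.000109i
  [-3]  conj(Y_{4,-3})(Ω₁) = -0.032524+0.042321i ; Y_{4,-3}(Ω₂) = +0.127299-0.023994i ; Δ = -0.003125+0.006168i
  [-2]  conj(Y_{4,-2})(Ω₁) = -0.197703-0.092308i ; Y_{4,-2}(Ω₂) = +0.345675-0.043155i ; Δ = -0.072324-0.023377i
  [-1]  conj(Y_{4,-1})(Ω₁) = +0.106273-0.478812i ; Y_{4,-1}(Ω₂) = +0.466544-0.029010i ; Δ = +0.035691-0.226470i
  [+0]  conj(Y_{4,0})(Ω₁) = +0.366157-0.000000i ; Y_{4,0}(Ω₂) = +0.039763+0.000000i ; Δ = +0.014559+0.000000i
  [+1]  conj(Y_{4,1})(Ω₁) = -0.106273-0.478812i ; Y_{4,1}(Ω₂) = -0.466544-0.029010i ; Δ = +0.035691+0.226470i
  [+2]  conj(Y_{4,2})(Ω₁) = -0.197703+0.092308i ; Y_{4,2}(Ω₂) = +0.345675+0.043155i ; Δ = -0.072324+0.023377i
  [+3]  conj(Y_{4,3})(Ω₁) = +0.032524+0.042321i ; Y_{4,3}(Ω₂) = -0.127299-0.023994i ; Δ = -0.003125-0.006168i
  [+4]  conj(Y_{4,4})(Ω₁) = +0.004637-0.005537i ; Y_{4,4}(Ω₂) = +0.025066+0.006358i ; Δ = +0.000151-0.000109i
Σ over m = -0.064654+0.000000i; ×(4π/9) → -0.090274+0.000000i. Real part: -0.090274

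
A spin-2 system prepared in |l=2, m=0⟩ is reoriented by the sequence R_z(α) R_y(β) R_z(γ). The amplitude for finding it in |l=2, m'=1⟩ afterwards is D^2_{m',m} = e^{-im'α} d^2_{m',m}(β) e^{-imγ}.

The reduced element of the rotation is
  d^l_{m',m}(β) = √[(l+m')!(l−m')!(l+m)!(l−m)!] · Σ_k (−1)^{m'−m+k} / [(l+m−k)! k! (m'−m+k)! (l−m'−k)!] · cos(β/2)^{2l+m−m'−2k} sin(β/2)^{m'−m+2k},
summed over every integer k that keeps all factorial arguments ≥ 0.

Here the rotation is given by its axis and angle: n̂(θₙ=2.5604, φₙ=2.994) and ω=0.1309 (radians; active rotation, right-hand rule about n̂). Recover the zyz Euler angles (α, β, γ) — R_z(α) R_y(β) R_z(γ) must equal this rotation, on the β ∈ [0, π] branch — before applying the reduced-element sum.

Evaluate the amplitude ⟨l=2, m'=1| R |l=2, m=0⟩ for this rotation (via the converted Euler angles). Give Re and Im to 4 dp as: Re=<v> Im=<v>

Re=-0.0176 Im=0.0859

Axis–angle → zyz. n̂ = (sinθₙcosφₙ, sinθₙsinφₙ, cosθₙ) = (-0.543052, +0.080738, -0.835808), ω = 0.1309.
R = I cosω + sinω [n̂]ₓ + (1−cosω) n̂n̂ᵀ gives
  R = [+0.993968, +0.108720, +0.014421; -0.109470, +0.991501, +0.070305; -0.006655, -0.071460, +0.997421]
β = atan2(√(R₁₃²+R₂₃²), R₃₃) = 0.071831; α = atan2(R₂₃, R₁₃) mod 2π = 1.368476; γ = atan2(R₃₂, −R₃₁) mod 2π = 4.805254
First d^2_{1,0}(β=0.0718), then the phase factors e^{-i(1)α} and e^{-i(0)γ}:
With c≡cos(β/2)=0.999355 and s≡sin(β/2)=0.035908, N=[6·1·2·2]^{1/2}=4.898979
k: max(0,(0)−(1))=0 … min(2+(0),2−(1))=1
  k=0: (−1)^1·4.8990/(2)·0.9994^3·0.0359^1 = -0.087786
  k=1: (−1)^2·4.8990/(2)·0.9994^1·0.0359^3 = +0.000113
d^2_{1,0}(0.0718) = -0.087786 +0.000113 = -0.087672
Attach z-rotation phases: D = e^{-i(1)(1.3685)}·(-0.087672)·e^{-i(0)(4.8053)} = -0.017617+0.085884i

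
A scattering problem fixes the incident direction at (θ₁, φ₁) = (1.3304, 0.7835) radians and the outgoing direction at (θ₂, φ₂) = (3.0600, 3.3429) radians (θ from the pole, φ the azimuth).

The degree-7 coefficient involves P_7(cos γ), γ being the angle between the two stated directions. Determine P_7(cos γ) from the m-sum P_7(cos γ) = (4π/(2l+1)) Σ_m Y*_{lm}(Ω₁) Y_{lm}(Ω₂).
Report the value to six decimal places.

Term-by-term m-sum for l=7 (normalisation 4π/15 = 0.837758):
  [-7]  conj(Y_{7,-7})(Ω₁) = 0.28441 - 0.29207j ; Y_{7,-7}(Ω₂) = -0.00000 + 0.00000j ; Δ = 0.00000 + 0.00000j
  [-6]  conj(Y_{7,-6})(Ω₁) = -0.00426 - 0.37389j ; Y_{7,-6}(Ω₂) = -0.00000 + 0.00000j ; Δ = 0.00000 + 0.00000j
  [-5]  conj(Y_{7,-5})(Ω₁) = 0.05955 + 0.05843j ; Y_{7,-5}(Ω₂) = -0.00001 + 0.00001j ; Δ = -0.00000 + 0.00000j
  [-4]  conj(Y_{7,-4})(Ω₁) = 0.35184 - 0.00267j ; Y_{7,-4}(Ω₂) = -0.00022 + 0.00023j ; Δ = -0.00008 + 0.00008j
  [-3]  conj(Y_{7,-3})(Ω₁) = 0.02008 - 0.02031j ; Y_{7,-3}(Ω₂) = -0.00387 + 0.00267j ; Δ = -0.00002 + 0.00013j
  [-2]  conj(Y_{7,-2})(Ω₁) = 0.00123 + 0.32413j ; Y_{7,-2}(Ω₂) = -0.04464 + 0.01901j ; Δ = -0.00622 - 0.01444j
  [-1]  conj(Y_{7,-1})(Ω₁) = 0.05011 + 0.04992j ; Y_{7,-1}(Ω₂) = -0.31199 + 0.06367j ; Δ = -0.01881 - 0.01238j
  [+0]  conj(Y_{7,0})(Ω₁) = -0.31365 + 0.00000j ; Y_{7,0}(Ω₂) = -0.99304 + 0.00000j ; Δ = 0.31147 + 0.00000j
  [+1]  conj(Y_{7,1})(Ω₁) = -0.05011 + 0.04992j ; Y_{7,1}(Ω₂) = 0.31199 + 0.06367j ; Δ = -0.01881 + 0.01238j
  [+2]  conj(Y_{7,2})(Ω₁) = 0.00123 - 0.32413j ; Y_{7,2}(Ω₂) = -0.04464 - 0.01901j ; Δ = -0.00622 + 0.01444j
  [+3]  conj(Y_{7,3})(Ω₁) = -0.02008 - 0.02031j ; Y_{7,3}(Ω₂) = 0.00387 + 0.00267j ; Δ = -0.00002 - 0.00013j
  [+4]  conj(Y_{7,4})(Ω₁) = 0.35184 + 0.00267j ; Y_{7,4}(Ω₂) = -0.00022 - 0.00023j ; Δ = -0.00008 - 0.00008j
  [+5]  conj(Y_{7,5})(Ω₁) = -0.05955 + 0.05843j ; Y_{7,5}(Ω₂) = 0.00001 + 0.00001j ; Δ = -0.00000 - 0.00000j
  [+6]  conj(Y_{7,6})(Ω₁) = -0.00426 + 0.37389j ; Y_{7,6}(Ω₂) = -0.00000 - 0.00000j ; Δ = 0.00000 - 0.00000j
  [+7]  conj(Y_{7,7})(Ω₁) = -0.28441 - 0.29207j ; Y_{7,7}(Ω₂) = 0.00000 + 0.00000j ; Δ = 0.00000 - 0.00000j
Accumulated sum 0.26121 - 0.00000j; after 4π/(2l+1) scaling, 0.21883 - 0.00000j ⇒ P_7 = 0.218831

0.218831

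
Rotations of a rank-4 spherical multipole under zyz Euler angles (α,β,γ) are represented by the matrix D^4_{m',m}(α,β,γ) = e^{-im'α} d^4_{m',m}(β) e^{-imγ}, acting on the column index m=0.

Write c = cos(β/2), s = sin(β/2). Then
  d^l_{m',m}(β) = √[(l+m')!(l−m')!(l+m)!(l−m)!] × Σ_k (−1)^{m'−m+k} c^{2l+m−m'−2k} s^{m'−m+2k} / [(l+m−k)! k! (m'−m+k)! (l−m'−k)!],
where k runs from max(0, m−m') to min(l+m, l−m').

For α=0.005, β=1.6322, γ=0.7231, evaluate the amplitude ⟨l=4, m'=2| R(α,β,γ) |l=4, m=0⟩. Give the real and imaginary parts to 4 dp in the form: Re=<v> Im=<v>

First d^4_{2,0}(β=1.6322), then the phase factors e^{-i(2)α} and e^{-i(0)γ}:
With c≡cos(β/2)=0.685067 and s≡sin(β/2)=0.728480, N=[720·2·24·24]^{1/2}=910.735966
k: max(0,(0)−(2))=0 … min(4+(0),4−(2))=2
  k=0: (−1)^2·910.7360/(96)·0.6851^6·0.7285^2 = +0.520423
  k=1: (−1)^3·910.7360/(36)·0.6851^4·0.7285^4 = -1.569253
  k=2: (−1)^4·910.7360/(96)·0.6851^2·0.7285^6 = +0.665415
d^4_{2,0}(1.6322) = +0.520423 -1.569253 +0.665415 = -0.383416
Phases: e^{-i·(2)·0.0050}=+0.999950-0.010000i, e^{-i·(0)·0.7231}=+1.000000+0.000000i ⇒ D=-0.383397+0.003834i

Re=-0.3834 Im=0.0038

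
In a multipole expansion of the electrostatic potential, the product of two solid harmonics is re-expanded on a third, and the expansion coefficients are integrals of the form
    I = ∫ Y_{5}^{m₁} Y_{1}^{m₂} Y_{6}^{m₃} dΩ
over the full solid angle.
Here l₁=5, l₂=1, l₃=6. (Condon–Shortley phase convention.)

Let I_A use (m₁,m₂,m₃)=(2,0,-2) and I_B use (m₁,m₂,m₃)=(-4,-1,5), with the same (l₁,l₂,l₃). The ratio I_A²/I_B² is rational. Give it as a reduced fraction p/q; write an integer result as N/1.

Shared (l₁,l₂,l₃)=(5,1,6): N and (l;000)² cancel in I_A²/I_B².
A: Δ = 0!·10!·2!/13! = 1/858; Racah Σ t=0..0: t=0:+1/30240 = 1/30240; ⇒ 3j(5 1 6; 2 0 -2)² = 16/429, sgn +1
B: Δ = 0!·10!·2!/13! = 1/858; Racah Σ t=0..0: t=0:+1/725760 = 1/725760; ⇒ 3j(5 1 6; -4 -1 5)² = 5/78, sgn -1
I_A²/I_B² = (16/429)/(5/78) = 32/55

32/55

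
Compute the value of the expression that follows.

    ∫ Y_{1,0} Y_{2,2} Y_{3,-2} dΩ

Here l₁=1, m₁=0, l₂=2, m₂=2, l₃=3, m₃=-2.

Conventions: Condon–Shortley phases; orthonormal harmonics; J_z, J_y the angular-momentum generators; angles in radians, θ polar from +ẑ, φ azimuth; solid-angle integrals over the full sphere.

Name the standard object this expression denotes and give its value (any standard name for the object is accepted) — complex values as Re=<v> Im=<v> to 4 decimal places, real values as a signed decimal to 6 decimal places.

Gaunt coefficient, +0.184674

This is a Gaunt coefficient — the integral of a triple product of spherical harmonics over the sphere.
m-sum 0 ✓  L=6 even ✓  1≤3≤3 ✓
Π(2lᵢ+1) = 3×5×7 = 105
triangle coeff Δ(1,2,3) = 1/105
Σ_t [0,0]: t=0:+1/4 = 1/4
(3j)²=3/35 [(1 2 3; 0 0 0)], sign=-1
Σ_t [0,0]: t=0:+1/24 = 1/24
(3j)²=1/21 [(1 2 3; 0 2 -2)], sign=-1
⇒ 4πI² = 3/7
I = (+1)√(3/7/(4π)) = 0.18467439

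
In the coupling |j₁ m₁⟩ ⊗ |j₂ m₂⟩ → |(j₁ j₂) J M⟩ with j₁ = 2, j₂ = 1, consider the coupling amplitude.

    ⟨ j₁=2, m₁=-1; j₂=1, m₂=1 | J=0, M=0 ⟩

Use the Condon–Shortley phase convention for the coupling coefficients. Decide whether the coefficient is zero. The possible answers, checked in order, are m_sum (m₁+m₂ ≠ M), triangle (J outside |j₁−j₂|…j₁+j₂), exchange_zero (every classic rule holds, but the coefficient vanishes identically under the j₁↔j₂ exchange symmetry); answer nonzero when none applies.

m-sum: m₁+m₂ = -1+1 = 0, M = 0  ✓
triangle: need |j₁−j₂| ≤ J ≤ j₁+j₂, i.e. J ∈ [1, 3]; J = 0 is outside ✗ ⇒ coefficient is 0

triangle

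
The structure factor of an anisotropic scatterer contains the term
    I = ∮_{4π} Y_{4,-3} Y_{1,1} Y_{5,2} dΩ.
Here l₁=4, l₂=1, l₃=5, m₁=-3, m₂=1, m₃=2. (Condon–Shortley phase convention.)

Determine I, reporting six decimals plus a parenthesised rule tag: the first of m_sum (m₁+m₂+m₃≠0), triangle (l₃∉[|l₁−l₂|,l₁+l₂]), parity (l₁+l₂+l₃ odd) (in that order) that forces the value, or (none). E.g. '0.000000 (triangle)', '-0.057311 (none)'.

Checks pass: Σm=0; 10 even; l₃=5∈[3,5].
(2·4+1)(2·1+1)(2·5+1) = 297
Δ: 0! 8! 2! / 11! → 1/495
sum: t=0:+1/576 = 1/576
3j²(4 1 5; 0 0 0) = Δ·Π!·Σ² = 5/99  (sign -1)
sum: t=0:+1/10080 = 1/10080
3j²(4 1 5; -3 1 2) = Δ·Π!·Σ² = 1/165  (sign -1)
combine: 4πI² = 297·5/99·1/165 = 1/11
take √, sign +1: I = 0.08505478
No selection rule forces the value: the integral is nonzero (none).

0.085055 (none)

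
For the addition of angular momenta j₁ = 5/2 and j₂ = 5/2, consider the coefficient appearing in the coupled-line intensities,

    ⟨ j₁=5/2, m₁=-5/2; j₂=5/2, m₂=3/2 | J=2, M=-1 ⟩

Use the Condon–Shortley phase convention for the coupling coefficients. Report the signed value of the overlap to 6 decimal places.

triangle: 3!×2!×2!/8! = 24/40320
(j±m)!: 0!×5!×4!×1!×1!×3! = 17280
prefactor² = (2J+1)×Δ×N² = 360/7
  k=3: −1/(3!×0!×2!×1!×0!×1!) = -1/12
Σ = -1/12  ⇒  CG² = 360/7×(-1/12)² = 5/14
CG = −√(5/14) = -0.597614

-0.597614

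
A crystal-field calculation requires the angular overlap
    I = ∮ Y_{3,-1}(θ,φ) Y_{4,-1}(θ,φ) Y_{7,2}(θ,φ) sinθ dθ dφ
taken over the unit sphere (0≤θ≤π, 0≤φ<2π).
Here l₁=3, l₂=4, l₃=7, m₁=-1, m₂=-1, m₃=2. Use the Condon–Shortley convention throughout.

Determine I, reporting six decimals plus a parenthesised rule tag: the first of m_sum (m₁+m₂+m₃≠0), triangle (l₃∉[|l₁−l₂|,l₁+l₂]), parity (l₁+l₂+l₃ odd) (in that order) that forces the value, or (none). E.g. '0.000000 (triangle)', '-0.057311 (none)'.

m-sum 0 ✓  L=14 even ✓  1≤7≤7 ✓
Π(2lᵢ+1) = 7×9×15 = 945
triangle coeff Δ(3,4,7) = 1/45045
Σ_t [0,0]: t=0:+1/20736 = 1/20736
(3j)²=35/1287 [(3 4 7; 0 0 0)], sign=-1
Σ_t [0,0]: t=0:+1/34560 = 1/34560
(3j)²=4/143 [(3 4 7; -1 -1 2)], sign=-1
⇒ 4πI² = 14700/20449
I = (+1)√(14700/20449/(4π)) = 0.23917605
No selection rule forces the value: the integral is nonzero (none).

0.239176 (none)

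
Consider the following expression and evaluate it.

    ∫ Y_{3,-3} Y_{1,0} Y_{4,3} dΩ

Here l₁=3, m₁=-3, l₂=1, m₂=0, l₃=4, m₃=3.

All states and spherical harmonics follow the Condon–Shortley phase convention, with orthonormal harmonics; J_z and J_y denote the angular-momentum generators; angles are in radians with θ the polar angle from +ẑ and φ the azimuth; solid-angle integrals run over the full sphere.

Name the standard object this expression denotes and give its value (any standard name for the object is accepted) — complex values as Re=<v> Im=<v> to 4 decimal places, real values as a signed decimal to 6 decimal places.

This is a Gaunt coefficient — the integral of a triple product of spherical harmonics over the sphere.
m-sum 0 ✓  L=8 even ✓  2≤4≤4 ✓
Π(2lᵢ+1) = 7×3×9 = 189
triangle coeff Δ(3,1,4) = 1/252
Σ_t [0,0]: t=0:+1/36 = 1/36
(3j)²=4/63 [(3 1 4; 0 0 0)], sign=+1
Σ_t [0,0]: t=0:+1/720 = 1/720
(3j)²=1/36 [(3 1 4; -3 0 3)], sign=-1
⇒ 4πI² = 1/3
I = (-1)√(1/3/(4π)) = -0.16286750

Gaunt coefficient, -0.162868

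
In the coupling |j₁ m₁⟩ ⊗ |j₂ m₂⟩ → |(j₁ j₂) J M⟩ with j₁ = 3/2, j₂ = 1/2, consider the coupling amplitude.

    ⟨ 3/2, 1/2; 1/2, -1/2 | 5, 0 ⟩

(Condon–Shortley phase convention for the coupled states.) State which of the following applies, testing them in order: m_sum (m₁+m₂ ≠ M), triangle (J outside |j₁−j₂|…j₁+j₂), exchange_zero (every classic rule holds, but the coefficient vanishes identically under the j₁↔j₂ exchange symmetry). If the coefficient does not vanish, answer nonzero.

triangle

m-sum: m₁+m₂ = 1/2+(-1/2) = 0, M = 0  ✓
triangle: need |j₁−j₂| ≤ J ≤ j₁+j₂, i.e. J ∈ [1, 2]; J = 5 is outside ✗ ⇒ coefficient is 0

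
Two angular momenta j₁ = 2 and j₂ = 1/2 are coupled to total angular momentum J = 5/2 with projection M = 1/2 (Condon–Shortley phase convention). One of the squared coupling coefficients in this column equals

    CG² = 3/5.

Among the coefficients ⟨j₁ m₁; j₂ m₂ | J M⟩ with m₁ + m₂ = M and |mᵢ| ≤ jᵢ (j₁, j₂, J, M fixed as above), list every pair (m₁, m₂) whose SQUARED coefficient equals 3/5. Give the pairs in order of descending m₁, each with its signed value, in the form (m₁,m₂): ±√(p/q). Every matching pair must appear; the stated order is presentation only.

(0,1/2): +√(3/5)

Admissible pairs with m₁+m₂ = M = 1/2: (0,1/2), (1,-1/2)
  (m₁,m₂)=(1,-1/2): CG² = 2/5, CG = +√(2/5)
  (m₁,m₂)=(0,1/2): CG² = 3/5, CG = +√(3/5)   ← matches the target
Pairs with CG² = 3/5: (0,1/2): +√(3/5)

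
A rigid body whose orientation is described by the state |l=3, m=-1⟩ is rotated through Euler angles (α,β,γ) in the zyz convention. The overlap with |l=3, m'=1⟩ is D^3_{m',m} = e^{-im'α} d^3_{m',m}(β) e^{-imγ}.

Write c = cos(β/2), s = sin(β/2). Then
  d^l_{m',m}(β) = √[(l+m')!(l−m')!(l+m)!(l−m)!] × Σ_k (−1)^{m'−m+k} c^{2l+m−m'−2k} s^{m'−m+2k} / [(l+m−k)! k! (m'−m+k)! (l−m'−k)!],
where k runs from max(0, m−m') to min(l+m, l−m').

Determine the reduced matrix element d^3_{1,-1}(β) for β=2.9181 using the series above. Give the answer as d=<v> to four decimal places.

d^3_{1,-1}(β=2.9181) via the finite sum:
With c≡cos(β/2)=0.111514 and s≡sin(β/2)=0.993763, N=[24·2·2·24]^{1/2}=48.000000
k: max(0,(-1)−(1))=0 … min(3+(-1),3−(1))=2
  k=0: (−1)^2·48.0000/(8)·0.1115^4·0.9938^2 = +0.000916
  k=1: (−1)^3·48.0000/(6)·0.1115^2·0.9938^4 = -0.097024
  k=2: (−1)^4·48.0000/(48)·0.1115^0·0.9938^6 = +0.963156
d^3_{1,-1}(2.9181) = +0.000916 -0.097024 +0.963156 = +0.867048

d=0.8670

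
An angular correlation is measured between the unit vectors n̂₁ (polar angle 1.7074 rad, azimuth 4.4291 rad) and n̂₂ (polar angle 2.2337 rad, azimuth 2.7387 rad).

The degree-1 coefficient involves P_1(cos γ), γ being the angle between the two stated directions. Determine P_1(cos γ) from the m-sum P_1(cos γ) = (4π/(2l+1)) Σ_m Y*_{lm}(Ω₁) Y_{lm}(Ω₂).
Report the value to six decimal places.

-0.009366

Summing Y*_{l m}(θ₁,φ₁)·Y_{l m}(θ₂,φ₂) over m ∈ [−1, 1]; prefactor 4π/(2·1+1) = 4.188790:
  m=-1: (-0.09567 - 0.32863j) × (-0.25052 - 0.10677j) = -0.01112 + 0.09254j  (running Σ = -0.01112 + 0.09254j)
  m=0: (-0.06654 + 0.00000j) × (-0.30069 + 0.00000j) = 0.02001 + 0.00000j  (running Σ = 0.00889 + 0.09254j)
  m=1: (0.09567 - 0.32863j) × (0.25052 - 0.10677j) = -0.01112 - 0.09254j  (running Σ = -0.00224 + 0.00000j)
Total Σ_m = -0.00224 + 0.00000j. Multiply by 4.188790: -0.00937 + 0.00000j. P_1(cos γ) = -0.009366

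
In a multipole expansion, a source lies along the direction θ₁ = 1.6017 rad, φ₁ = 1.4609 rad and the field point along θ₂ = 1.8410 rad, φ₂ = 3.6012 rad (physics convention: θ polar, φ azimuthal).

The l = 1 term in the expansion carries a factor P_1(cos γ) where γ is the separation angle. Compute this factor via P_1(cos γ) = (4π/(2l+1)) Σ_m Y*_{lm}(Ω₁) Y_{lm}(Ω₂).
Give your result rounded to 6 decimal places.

-0.511154

Summing Y*_{l m}(θ₁,φ₁)·Y_{l m}(θ₂,φ₂) over m ∈ [−1, 1]; prefactor 4π/(2·1+1) = 4.188790:
  term(m=-1) = -0.061999-0.096833i   from Y*(Ω₁)=+0.037874+0.343246i, Y(Ω₂)=-0.298406+0.147699i
  term(m=+0) = +0.001969+0.000000i   from Y*(Ω₁)=-0.015097-0.000000i, Y(Ω₂)=-0.130422+0.000000i
  term(m=+1) = -0.061999+0.096833i   from Y*(Ω₁)=-0.037874+0.343246i, Y(Ω₂)=+0.298406+0.147699i
Total Σ_m = -0.122029+0.000000i. Multiply by 4.188790: -0.511154+0.000000i. P_1(cos γ) = -0.511154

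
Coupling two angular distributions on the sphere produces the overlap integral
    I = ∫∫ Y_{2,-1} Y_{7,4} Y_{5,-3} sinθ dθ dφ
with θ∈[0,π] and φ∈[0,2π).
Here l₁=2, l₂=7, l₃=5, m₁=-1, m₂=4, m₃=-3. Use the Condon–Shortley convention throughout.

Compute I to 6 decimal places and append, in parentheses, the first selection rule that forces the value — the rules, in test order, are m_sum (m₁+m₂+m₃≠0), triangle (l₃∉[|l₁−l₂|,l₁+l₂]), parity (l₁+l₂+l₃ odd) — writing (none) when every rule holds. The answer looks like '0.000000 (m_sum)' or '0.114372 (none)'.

Checks pass: Σm=0; 14 even; l₃=5∈[5,9].
(2·2+1)(2·7+1)(2·5+1) = 825
Δ: 4! 0! 10! / 15! → 1/15015
sum: t=2:+1/57600 = 1/57600
3j²(2 7 5; 0 0 0) = Δ·Π!·Σ² = 21/715  (sign -1)
sum: t=3:−1/483840 = -1/483840
3j²(2 7 5; -1 4 -3) = Δ·Π!·Σ² = 3/91  (sign -1)
combine: 4πI² = 825·21/715·3/91 = 135/169
take √, sign +1: I = 0.25212656
No selection rule forces the value: the integral is nonzero (none).

0.252127 (none)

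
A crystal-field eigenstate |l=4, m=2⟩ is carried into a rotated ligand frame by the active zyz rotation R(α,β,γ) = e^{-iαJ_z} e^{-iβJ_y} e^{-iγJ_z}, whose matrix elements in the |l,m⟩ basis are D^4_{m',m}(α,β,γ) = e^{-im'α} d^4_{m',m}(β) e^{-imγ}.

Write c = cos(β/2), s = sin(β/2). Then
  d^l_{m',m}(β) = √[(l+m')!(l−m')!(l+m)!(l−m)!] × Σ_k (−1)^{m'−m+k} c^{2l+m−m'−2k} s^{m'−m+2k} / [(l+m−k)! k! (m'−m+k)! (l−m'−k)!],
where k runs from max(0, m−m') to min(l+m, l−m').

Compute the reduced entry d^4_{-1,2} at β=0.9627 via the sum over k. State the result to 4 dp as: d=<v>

d=0.4708

d^4_{-1,2}(β=0.9627) via the finite sum:
With c≡cos(β/2)=0.886371 and s≡sin(β/2)=0.462976, N=[6·120·720·2]^{1/2}=1018.233765
k: max(0,(2)−(-1))=3 … min(4+(2),4−(-1))=5
  k=3: (−1)^0·1018.2338/(72)·0.8864^5·0.4630^3 = +0.767835
  k=4: (−1)^1·1018.2338/(48)·0.8864^3·0.4630^5 = -0.314229
  k=5: (−1)^2·1018.2338/(240)·0.8864^1·0.4630^7 = +0.017146
d^4_{-1,2}(0.9627) = +0.767835 -0.314229 +0.017146 = +0.470752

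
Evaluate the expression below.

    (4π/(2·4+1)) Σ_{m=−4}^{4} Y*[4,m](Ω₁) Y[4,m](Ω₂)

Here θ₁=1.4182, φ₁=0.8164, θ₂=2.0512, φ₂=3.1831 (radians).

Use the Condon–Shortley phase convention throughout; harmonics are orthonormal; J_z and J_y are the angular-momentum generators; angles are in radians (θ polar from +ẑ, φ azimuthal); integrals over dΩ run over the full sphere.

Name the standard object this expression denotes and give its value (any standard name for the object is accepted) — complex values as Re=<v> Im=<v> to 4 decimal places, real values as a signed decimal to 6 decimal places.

Legendre polynomial (addition theorem), -0.414581

This sum is the spherical-harmonic addition theorem: it equals the Legendre polynomial P_l(cos γ) of the angle γ between the two directions.
Addition theorem: P_4(cos γ) = (4π/9) Σ_m Y*_{lm}(Ω₁) Y_{lm}(Ω₂), m = −4…4:
  term(m=-4) = -0.11548 + 0.00486j   from Y*(Ω₁)=-0.41908 - 0.05224j, Y(Ω₂)=0.26993 - 0.04523j
  term(m=-3) = -0.05073 + 0.05403j   from Y*(Ω₁)=-0.14140 + 0.11727j, Y(Ω₂)=0.40029 - 0.05010j
  term(m=-2) = -0.00075 - 0.03567j   from Y*(Ω₁)=0.01697 - 0.27341j, Y(Ω₂)=0.12977 - 0.01080j
  term(m=-1) = 0.04206 + 0.04118j   from Y*(Ω₁)=-0.13816 - 0.14700j, Y(Ω₂)=-0.29155 + 0.01211j
  term(m=+0) = -0.04712 + 0.00000j   from Y*(Ω₁)=0.24601 + 0.00000j, Y(Ω₂)=-0.19154 + 0.00000j
  term(m=+1) = 0.04206 - 0.04118j   from Y*(Ω₁)=0.13816 - 0.14700j, Y(Ω₂)=0.29155 + 0.01211j
  term(m=+2) = -0.00075 + 0.03567j   from Y*(Ω₁)=0.01697 + 0.27341j, Y(Ω₂)=0.12977 + 0.01080j
  term(m=+3) = -0.05073 - 0.05403j   from Y*(Ω₁)=0.14140 + 0.11727j, Y(Ω₂)=-0.40029 - 0.05010j
  term(m=+4) = -0.11548 - 0.00486j   from Y*(Ω₁)=-0.41908 + 0.05224j, Y(Ω₂)=0.26993 + 0.04523j
Accumulated sum -0.29692 - 0.00000j; after 4π/(2l+1) scaling, -0.41458 - 0.00000j ⇒ P_4 = -0.414581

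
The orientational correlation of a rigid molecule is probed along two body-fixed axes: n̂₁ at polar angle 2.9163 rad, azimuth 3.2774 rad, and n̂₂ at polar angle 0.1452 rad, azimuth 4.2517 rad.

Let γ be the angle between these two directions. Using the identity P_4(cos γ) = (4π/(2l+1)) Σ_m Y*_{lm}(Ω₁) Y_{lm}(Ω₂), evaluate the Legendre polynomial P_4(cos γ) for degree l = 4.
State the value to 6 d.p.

Summing Y*_{l m}(θ₁,φ₁)·Y_{l m}(θ₂,φ₂) over m ∈ [−4, 4]; prefactor 4π/(2·4+1) = 1.396263:
  term(m=-4) = -0.00000 + 0.00000j   from Y*(Ω₁)=0.00094 + 0.00057j, Y(Ω₂)=-0.00005 + 0.00019j
  term(m=-3) = 0.00005 + 0.00001j   from Y*(Ω₁)=0.01249 + 0.00539j, Y(Ω₂)=0.00368 - 0.00070j
  term(m=-2) = -0.00143 - 0.00359j   from Y*(Ω₁)=0.09087 + 0.02531j, Y(Ω₂)=-0.02479 - 0.03265j
  term(m=-1) = -0.05514 + 0.08120j   from Y*(Ω₁)=0.37260 + 0.05092j, Y(Ω₂)=-0.11603 + 0.23379j
  term(m=+0) = 0.48926 + 0.00000j   from Y*(Ω₁)=0.64434 + 0.00000j, Y(Ω₂)=0.75932 + 0.00000j
  term(m=+1) = -0.05514 - 0.08120j   from Y*(Ω₁)=-0.37260 + 0.05092j, Y(Ω₂)=0.11603 + 0.23379j
  term(m=+2) = -0.00143 + 0.00359j   from Y*(Ω₁)=0.09087 - 0.02531j, Y(Ω₂)=-0.02479 + 0.03265j
  term(m=+3) = 0.00005 - 0.00001j   from Y*(Ω₁)=-0.01249 + 0.00539j, Y(Ω₂)=-0.00368 - 0.00070j
  term(m=+4) = -0.00000 - 0.00000j   from Y*(Ω₁)=0.00094 - 0.00057j, Y(Ω₂)=-0.00005 - 0.00019j
Total Σ_m = 0.37623 - 0.00000j. Multiply by 1.396263: 0.52532 - 0.00000j. P_4(cos γ) = 0.525322

0.525322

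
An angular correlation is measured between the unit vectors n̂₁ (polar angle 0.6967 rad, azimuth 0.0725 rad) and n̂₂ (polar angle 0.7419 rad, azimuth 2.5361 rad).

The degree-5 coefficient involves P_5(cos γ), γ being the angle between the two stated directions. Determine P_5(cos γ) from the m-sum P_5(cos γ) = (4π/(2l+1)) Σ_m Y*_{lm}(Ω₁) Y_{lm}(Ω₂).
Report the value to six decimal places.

0.328462

Term-by-term m-sum for l=5 (normalisation 4π/11 = 1.142397):
  m=-5: (+0.047216+0.017907i) × (+0.064945-0.007444i) = +0.003200+0.000811i  (running Σ = +0.003200+0.000811i)
  m=-4: (+0.182892+0.054577i) × (-0.169612+0.148648i) = -0.039134+0.017930i  (running Σ = -0.035934+0.018741i)
  m=-3: (+0.383265+0.084700i) × (+0.100996-0.402779i) = +0.072824-0.145817i  (running Σ = +0.036890-0.127076i)
  m=-2: (+0.404992+0.059139i) × (+0.126594+0.336519i) = +0.031368+0.143774i  (running Σ = +0.068258+0.016698i)
  m=-1: (+0.006380+0.000463i) × (+0.072290+0.050041i) = +0.000438+0.000353i  (running Σ = +0.068696+0.017051i)
  m=0: (-0.392618-0.000000i) × (-0.382377+0.000000i) = +0.150128+0.000000i  (running Σ = +0.218824+0.017051i)
  m=1: (-0.006380+0.000463i) × (-0.072290+0.050041i) = +0.000438-0.000353i  (running Σ = +0.219262+0.016698i)
  m=2: (+0.404992-0.059139i) × (+0.126594-0.336519i) = +0.031368-0.143774i  (running Σ = +0.250630-0.127076i)
  m=3: (-0.383265+0.084700i) × (-0.100996-0.402779i) = +0.072824+0.145817i  (running Σ = +0.323454+0.018741i)
  m=4: (+0.182892-0.054577i) × (-0.169612-0.148648i) = -0.039134-0.017930i  (running Σ = +0.284320+0.000811i)
  m=5: (-0.047216+0.017907i) × (-0.064945-0.007444i) = +0.003200-0.000811i  (running Σ = +0.287520+0.000000i)
Accumulated sum +0.287520+0.000000i; after 4π/(2l+1) scaling, +0.328462+0.000000i ⇒ P_5 = 0.328462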